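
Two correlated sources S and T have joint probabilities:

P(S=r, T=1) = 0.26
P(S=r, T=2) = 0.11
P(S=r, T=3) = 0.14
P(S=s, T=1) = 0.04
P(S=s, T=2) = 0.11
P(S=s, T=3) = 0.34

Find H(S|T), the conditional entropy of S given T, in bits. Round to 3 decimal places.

Marginals: p(S) = (0.5100, 0.4900), p(T) = (0.3000, 0.2200, 0.4800).
H(S|T) = Σ p(T) · H(S|T=·).
  T=1: p=0.3000, H(S|T=1) = 0.5665
  T=2: p=0.2200, H(S|T=2) = 1.0000
  T=3: p=0.4800, H(S|T=3) = 0.8709
Weighted sum = 0.808 bits.

0.808 bits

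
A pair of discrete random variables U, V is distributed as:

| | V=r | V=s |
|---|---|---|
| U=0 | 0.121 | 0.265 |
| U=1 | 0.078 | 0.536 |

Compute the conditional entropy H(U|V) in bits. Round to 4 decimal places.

Chain rule: H(U|V) = H(U,V) − H(V).
Marginals: p(U) = (0.3860, 0.6140), p(V) = (0.1990, 0.8010).
H(U,V) = 1.6457 bits; H(V) = 0.7199 bits.
H(U|V) = 1.6457 − 0.7199 = 0.9258 bits.

0.9258 bits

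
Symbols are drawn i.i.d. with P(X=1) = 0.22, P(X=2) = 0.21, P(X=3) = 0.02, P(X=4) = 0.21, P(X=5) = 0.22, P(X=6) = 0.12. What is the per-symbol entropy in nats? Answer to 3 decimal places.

1.654 nats

H(X) = −Σ p·ln p.
  −(0.22)·ln(0.22) = 0.3331
  −(0.21)·ln(0.21) = 0.3277
  −(0.02)·ln(0.02) = 0.0782
  −(0.21)·ln(0.21) = 0.3277
  −(0.22)·ln(0.22) = 0.3331
  −(0.12)·ln(0.12) = 0.2544
Sum: 0.3331 + 0.3277 + 0.0782 + 0.3277 + 0.3331 + 0.2544 = 1.654 nats.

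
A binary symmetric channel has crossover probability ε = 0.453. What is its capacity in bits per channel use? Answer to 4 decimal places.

0.0064 bits

Binary symmetric channel: C = 1 − h₂(ε) where h₂ is the binary entropy function.
h₂(0.453) = −0.453·log₂0.453 − 0.547·log₂0.547 = 0.9936.
C = 1 − 0.9936 = 0.0064 bits per channel use.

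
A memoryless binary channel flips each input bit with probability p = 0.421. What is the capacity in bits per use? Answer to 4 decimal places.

Binary symmetric channel: C = 1 − h₂(ε) where h₂ is the binary entropy function.
h₂(0.421) = −0.421·log₂0.421 − 0.579·log₂0.579 = 0.9819.
C = 1 − 0.9819 = 0.0181 bits per channel use.

0.0181 bits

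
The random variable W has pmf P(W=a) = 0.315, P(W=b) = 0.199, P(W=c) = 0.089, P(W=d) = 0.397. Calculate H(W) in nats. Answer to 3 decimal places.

H(W) = −Σ p·ln p.
  −(0.315)·ln(0.315) = 0.3639
  −(0.199)·ln(0.199) = 0.3213
  −(0.089)·ln(0.089) = 0.2153
  −(0.397)·ln(0.397) = 0.3668
Sum: 0.3639 + 0.3213 + 0.2153 + 0.3668 = 1.267 nats.

1.267 nats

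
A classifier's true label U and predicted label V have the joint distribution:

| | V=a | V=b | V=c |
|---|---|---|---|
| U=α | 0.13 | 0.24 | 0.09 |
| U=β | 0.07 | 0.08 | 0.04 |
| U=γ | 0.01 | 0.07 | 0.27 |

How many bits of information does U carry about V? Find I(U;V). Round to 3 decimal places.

Marginals: p(U) = (0.4600, 0.1900, 0.3500), p(V) = (0.2100, 0.3900, 0.4000).
I(U;V) = H(U) + H(V) − H(U,V).
H(U) = 1.5007, H(V) = 1.5314, H(U,V) = 2.7803.
I(U;V) = 1.5007 + 1.5314 − 2.7803 = 0.252 bits.

0.252 bits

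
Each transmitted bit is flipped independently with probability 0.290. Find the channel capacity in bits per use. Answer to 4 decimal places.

0.1313 bits

Binary symmetric channel: C = 1 − h₂(ε) where h₂ is the binary entropy function.
h₂(0.290) = −0.290·log₂0.290 − 0.710·log₂0.710 = 0.8687.
C = 1 − 0.8687 = 0.1313 bits per channel use.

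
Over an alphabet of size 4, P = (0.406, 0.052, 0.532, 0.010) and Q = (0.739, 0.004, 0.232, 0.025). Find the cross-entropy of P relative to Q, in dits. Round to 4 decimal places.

0.5316 dits

H(P,Q) = −Σ p·log₁₀ q.
  −0.406·log₁₀(0.739) = 0.05333
  −0.052·log₁₀(0.004) = 0.12469
  −0.532·log₁₀(0.232) = 0.33756
  −0.010·log₁₀(0.025) = 0.01602
H(P,Q) = 0.5316 dits.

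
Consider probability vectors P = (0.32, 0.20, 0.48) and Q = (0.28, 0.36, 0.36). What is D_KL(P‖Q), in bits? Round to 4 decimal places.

0.0913 bits

D(P‖Q) = Σ p·log₂(p/q).
  0.32·log₂(0.32/0.28) = 0.06165
  0.20·log₂(0.20/0.36) = -0.16960
  0.48·log₂(0.48/0.36) = 0.19922
D(P‖Q) = 0.0913 bits.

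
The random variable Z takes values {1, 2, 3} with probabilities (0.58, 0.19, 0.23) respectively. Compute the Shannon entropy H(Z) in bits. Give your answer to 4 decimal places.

H(Z) = −Σ p·log₂ p.
  −(0.58)·log₂(0.58) = 0.45581
  −(0.19)·log₂(0.19) = 0.45523
  −(0.23)·log₂(0.23) = 0.48767
Sum: 0.45581 + 0.45523 + 0.48767 = 1.3987 bits.

1.3987 bits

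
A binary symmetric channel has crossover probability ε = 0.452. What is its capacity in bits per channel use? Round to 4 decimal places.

0.0067 bits

Binary symmetric channel: C = 1 − h₂(ε) where h₂ is the binary entropy function.
h₂(0.452) = −0.452·log₂0.452 − 0.548·log₂0.548 = 0.9933.
C = 1 − 0.9933 = 0.0067 bits per channel use.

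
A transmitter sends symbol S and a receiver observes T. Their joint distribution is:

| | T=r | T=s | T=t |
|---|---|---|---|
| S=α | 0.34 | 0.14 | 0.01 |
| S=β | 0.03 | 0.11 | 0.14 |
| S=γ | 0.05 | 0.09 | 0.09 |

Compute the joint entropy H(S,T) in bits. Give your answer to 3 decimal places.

H(S,T) = −Σ p(x,y)·log₂ p(x,y) over all 9 cells.
  cell (α,r): −0.34·log₂0.34 = 0.5292
  cell (α,s): −0.14·log₂0.14 = 0.3971
  cell (α,t): −0.01·log₂0.01 = 0.0664
  cell (β,r): −0.03·log₂0.03 = 0.1518
  cell (β,s): −0.11·log₂0.11 = 0.3503
  cell (β,t): −0.14·log₂0.14 = 0.3971
  cell (γ,r): −0.05·log₂0.05 = 0.2161
  cell (γ,s): −0.09·log₂0.09 = 0.3127
  cell (γ,t): −0.09·log₂0.09 = 0.3127
Sum = 2.733 bits.

2.733 bits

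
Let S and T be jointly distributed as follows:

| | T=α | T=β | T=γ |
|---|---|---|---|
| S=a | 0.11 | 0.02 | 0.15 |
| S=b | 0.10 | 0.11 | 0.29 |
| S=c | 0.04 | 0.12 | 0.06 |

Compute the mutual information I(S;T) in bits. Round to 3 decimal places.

0.124 bits

Marginals: p(S) = (0.2800, 0.5000, 0.2200), p(T) = (0.2500, 0.2500, 0.5000).
I(S;T) = Σ p(x,y)·log₂[p(x,y)/(p(x)p(y))].
  (a,α): 0.11·log₂(1.5714) = 0.0717
  (a,β): 0.02·log₂(0.2857) = -0.0361
  (a,γ): 0.15·log₂(1.0714) = 0.0149
  (b,α): 0.10·log₂(0.8000) = -0.0322
  (b,β): 0.11·log₂(0.8800) = -0.0203
  (b,γ): 0.29·log₂(1.1600) = 0.0621
  (c,α): 0.04·log₂(0.7273) = -0.0184
  (c,β): 0.12·log₂(2.1818) = 0.1351
  (c,γ): 0.06·log₂(0.5455) = -0.0525
Sum = 0.124 bits.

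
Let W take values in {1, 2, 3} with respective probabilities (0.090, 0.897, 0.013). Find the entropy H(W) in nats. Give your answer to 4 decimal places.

H(W) = −Σ p·ln p.
  −(0.090)·ln(0.090) = 0.21672
  −(0.897)·ln(0.897) = 0.09750
  −(0.013)·ln(0.013) = 0.05646
Sum: 0.21672 + 0.09750 + 0.05646 = 0.3707 nats.

0.3707 nats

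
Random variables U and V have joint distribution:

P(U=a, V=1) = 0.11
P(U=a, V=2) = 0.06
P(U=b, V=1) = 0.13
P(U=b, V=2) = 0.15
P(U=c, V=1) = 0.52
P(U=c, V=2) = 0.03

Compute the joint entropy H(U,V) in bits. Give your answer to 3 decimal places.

2.029 bits

H(U,V) = −Σ p(x,y)·log₂ p(x,y) over all 6 cells.
  cell (a,1): −0.11·log₂0.11 = 0.3503
  cell (a,2): −0.06·log₂0.06 = 0.2435
  cell (b,1): −0.13·log₂0.13 = 0.3826
  cell (b,2): −0.15·log₂0.15 = 0.4105
  cell (c,1): −0.52·log₂0.52 = 0.4906
  cell (c,2): −0.03·log₂0.03 = 0.1518
Sum = 2.029 bits.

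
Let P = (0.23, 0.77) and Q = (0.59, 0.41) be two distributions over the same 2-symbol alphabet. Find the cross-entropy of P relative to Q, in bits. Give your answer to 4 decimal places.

H(P,Q) = −Σ p·log₂ q.
  −0.23·log₂(0.59) = 0.17508
  −0.77·log₂(0.41) = 0.99045
H(P,Q) = 1.1655 bits.

1.1655 bits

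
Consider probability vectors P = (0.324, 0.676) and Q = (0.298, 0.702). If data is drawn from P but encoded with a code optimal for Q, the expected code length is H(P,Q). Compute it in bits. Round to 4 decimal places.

H(P,Q) = −Σ p·log₂ q.
  −0.324·log₂(0.298) = 0.56590
  −0.676·log₂(0.702) = 0.34507
H(P,Q) = 0.9110 bits.

0.9110 bits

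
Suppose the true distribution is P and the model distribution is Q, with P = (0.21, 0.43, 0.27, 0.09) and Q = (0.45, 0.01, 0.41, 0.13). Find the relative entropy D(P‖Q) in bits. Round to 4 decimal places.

D(P‖Q) = Σ p·log₂(p/q).
  0.21·log₂(0.21/0.45) = -0.23090
  0.43·log₂(0.43/0.01) = 2.33329
  0.27·log₂(0.27/0.41) = -0.16272
  0.09·log₂(0.09/0.13) = -0.04775
D(P‖Q) = 1.8919 bits.

1.8919 bits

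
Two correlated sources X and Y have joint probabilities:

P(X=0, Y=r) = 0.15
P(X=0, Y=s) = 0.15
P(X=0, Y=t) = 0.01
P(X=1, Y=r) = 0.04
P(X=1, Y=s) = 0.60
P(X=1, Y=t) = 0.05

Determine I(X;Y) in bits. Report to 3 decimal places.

0.172 bits

Marginals: p(X) = (0.3100, 0.6900), p(Y) = (0.1900, 0.7500, 0.0600).
I(X;Y) = Σ p(x,y)·log₂[p(x,y)/(p(x)p(y))].
  (0,r): 0.15·log₂(2.5467) = 0.2023
  (0,s): 0.15·log₂(0.6452) = -0.0948
  (0,t): 0.01·log₂(0.5376) = -0.0090
  (1,r): 0.04·log₂(0.3051) = -0.0685
  (1,s): 0.60·log₂(1.1594) = 0.1280
  (1,t): 0.05·log₂(1.2077) = 0.0136
Sum = 0.172 bits.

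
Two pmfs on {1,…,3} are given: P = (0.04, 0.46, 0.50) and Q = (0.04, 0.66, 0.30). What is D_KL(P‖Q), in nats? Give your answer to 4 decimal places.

0.0893 nats

D(P‖Q) = Σ p·ln(p/q).
  0.04·ln(0.04/0.04) = 0.00000
  0.46·ln(0.46/0.66) = -0.16607
  0.50·ln(0.50/0.30) = 0.25541
D(P‖Q) = 0.0893 nats.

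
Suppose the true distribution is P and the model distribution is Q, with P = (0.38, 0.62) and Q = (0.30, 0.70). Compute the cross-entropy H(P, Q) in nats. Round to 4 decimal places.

H(P,Q) = −Σ p·ln q.
  −0.38·ln(0.30) = 0.45751
  −0.62·ln(0.70) = 0.22114
H(P,Q) = 0.6786 nats.

0.6786 nats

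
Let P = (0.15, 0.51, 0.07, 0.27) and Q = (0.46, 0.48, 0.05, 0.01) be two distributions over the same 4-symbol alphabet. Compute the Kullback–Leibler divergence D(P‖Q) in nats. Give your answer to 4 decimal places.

D(P‖Q) = Σ p·ln(p/q).
  0.15·ln(0.15/0.46) = -0.16809
  0.51·ln(0.51/0.48) = 0.03092
  0.07·ln(0.07/0.05) = 0.02355
  0.27·ln(0.27/0.01) = 0.88988
D(P‖Q) = 0.7763 nats.

0.7763 nats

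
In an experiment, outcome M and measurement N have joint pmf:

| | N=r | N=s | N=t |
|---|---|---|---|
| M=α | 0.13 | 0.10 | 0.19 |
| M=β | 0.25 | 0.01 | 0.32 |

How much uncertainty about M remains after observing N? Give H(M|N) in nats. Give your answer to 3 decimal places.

0.614 nats

Chain rule: H(M|N) = H(M,N) − H(N).
Marginals: p(M) = (0.4200, 0.5800), p(N) = (0.3800, 0.1100, 0.5100).
H(M,N) = 1.5683 nats; H(N) = 0.9539 nats.
H(M|N) = 1.5683 − 0.9539 = 0.614 nats.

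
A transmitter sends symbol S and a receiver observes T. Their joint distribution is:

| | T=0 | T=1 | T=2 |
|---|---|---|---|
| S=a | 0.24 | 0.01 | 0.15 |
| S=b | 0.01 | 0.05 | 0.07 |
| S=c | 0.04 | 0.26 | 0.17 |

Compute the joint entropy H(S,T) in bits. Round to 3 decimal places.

2.648 bits

H(S,T) = −Σ p(x,y)·log₂ p(x,y) over all 9 cells.
  cell (a,0): −0.24·log₂0.24 = 0.4941
  cell (a,1): −0.01·log₂0.01 = 0.0664
  cell (a,2): −0.15·log₂0.15 = 0.4105
  cell (b,0): −0.01·log₂0.01 = 0.0664
  cell (b,1): −0.05·log₂0.05 = 0.2161
  cell (b,2): −0.07·log₂0.07 = 0.2686
  cell (c,0): −0.04·log₂0.04 = 0.1858
  cell (c,1): −0.26·log₂0.26 = 0.5053
  cell (c,2): −0.17·log₂0.17 = 0.4346
Sum = 2.648 bits.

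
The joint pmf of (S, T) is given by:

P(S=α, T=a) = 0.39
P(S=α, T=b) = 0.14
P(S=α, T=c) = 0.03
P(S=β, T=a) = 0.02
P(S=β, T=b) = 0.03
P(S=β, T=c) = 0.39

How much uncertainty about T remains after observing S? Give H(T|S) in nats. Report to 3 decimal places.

Marginals: p(S) = (0.5600, 0.4400), p(T) = (0.4100, 0.1700, 0.4200).
H(T|S) = Σ p(S) · H(T|S=·).
  S=α: p=0.5600, H(T|S=α) = 0.7553
  S=β: p=0.4400, H(T|S=β) = 0.4305
Weighted sum = 0.612 nats.

0.612 nats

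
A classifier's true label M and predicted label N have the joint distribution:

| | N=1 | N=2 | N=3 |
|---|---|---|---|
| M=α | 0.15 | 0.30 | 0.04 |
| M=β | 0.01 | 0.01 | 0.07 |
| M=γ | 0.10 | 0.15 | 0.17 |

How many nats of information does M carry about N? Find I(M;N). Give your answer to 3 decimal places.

Marginals: p(M) = (0.4900, 0.0900, 0.4200), p(N) = (0.2600, 0.4600, 0.2800).
I(M;N) = H(M) + H(N) − H(M,N).
H(M) = 0.9306, H(N) = 1.0639, H(M,N) = 1.8688.
I(M;N) = 0.9306 + 1.0639 − 1.8688 = 0.126 nats.

0.126 nats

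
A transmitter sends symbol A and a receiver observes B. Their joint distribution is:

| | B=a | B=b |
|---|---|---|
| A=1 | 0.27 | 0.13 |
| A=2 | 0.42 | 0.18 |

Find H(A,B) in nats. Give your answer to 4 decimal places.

1.2918 nats

H(A,B) = −Σ p(x,y)·ln p(x,y) over all 4 cells.
  cell (1,a): −0.27·ln0.27 = 0.35352
  cell (1,b): −0.13·ln0.13 = 0.26523
  cell (2,a): −0.42·ln0.42 = 0.36435
  cell (2,b): −0.18·ln0.18 = 0.30866
Sum = 1.2918 nats.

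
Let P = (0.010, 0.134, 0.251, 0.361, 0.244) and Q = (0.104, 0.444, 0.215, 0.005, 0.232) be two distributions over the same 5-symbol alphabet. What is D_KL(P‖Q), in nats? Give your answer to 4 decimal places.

1.4121 nats

D(P‖Q) = Σ p·ln(p/q).
  0.010·ln(0.010/0.104) = -0.02342
  0.134·ln(0.134/0.444) = -0.16053
  0.251·ln(0.251/0.215) = 0.03886
  0.361·ln(0.361/0.005) = 1.54488
  0.244·ln(0.244/0.232) = 0.01231
D(P‖Q) = 1.4121 nats.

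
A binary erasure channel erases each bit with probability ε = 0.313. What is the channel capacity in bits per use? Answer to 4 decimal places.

0.6870 bits

Binary erasure channel: capacity C = 1 − ε.
C = 1 − 0.313 = 0.6870 bits per channel use.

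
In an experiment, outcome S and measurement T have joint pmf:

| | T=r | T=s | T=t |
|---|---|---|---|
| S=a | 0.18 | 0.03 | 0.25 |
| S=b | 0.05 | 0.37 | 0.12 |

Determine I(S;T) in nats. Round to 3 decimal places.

Marginals: p(S) = (0.4600, 0.5400), p(T) = (0.2300, 0.4000, 0.3700).
I(S;T) = Σ p(x,y)·ln[p(x,y)/(p(x)p(y))].
  (a,r): 0.18·ln(1.7013) = 0.0957
  (a,s): 0.03·ln(0.1630) = -0.0544
  (a,t): 0.25·ln(1.4689) = 0.0961
  (b,r): 0.05·ln(0.4026) = -0.0455
  (b,s): 0.37·ln(1.7130) = 0.1991
  (b,t): 0.12·ln(0.6006) = -0.0612
Sum = 0.230 nats.

0.230 nats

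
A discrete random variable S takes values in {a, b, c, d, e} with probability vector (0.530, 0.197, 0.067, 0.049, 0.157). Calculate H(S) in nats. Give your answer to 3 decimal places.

H(S) = −Σ p·ln p.
  −(0.530)·ln(0.530) = 0.3365
  −(0.197)·ln(0.197) = 0.3200
  −(0.067)·ln(0.067) = 0.1811
  −(0.049)·ln(0.049) = 0.1478
  −(0.157)·ln(0.157) = 0.2907
Sum: 0.3365 + 0.3200 + 0.1811 + 0.1478 + 0.2907 = 1.276 nats.

1.276 nats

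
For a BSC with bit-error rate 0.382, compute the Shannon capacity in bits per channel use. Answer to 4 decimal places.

0.0406 bits

Binary symmetric channel: C = 1 − h₂(ε) where h₂ is the binary entropy function.
h₂(0.382) = −0.382·log₂0.382 − 0.618·log₂0.618 = 0.9594.
C = 1 − 0.9594 = 0.0406 bits per channel use.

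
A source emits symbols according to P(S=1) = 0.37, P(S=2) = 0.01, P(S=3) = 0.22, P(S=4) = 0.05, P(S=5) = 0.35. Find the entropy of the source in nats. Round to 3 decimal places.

H(S) = −Σ p·ln p.
  −(0.37)·ln(0.37) = 0.3679
  −(0.01)·ln(0.01) = 0.0461
  −(0.22)·ln(0.22) = 0.3331
  −(0.05)·ln(0.05) = 0.1498
  −(0.35)·ln(0.35) = 0.3674
Sum: 0.3679 + 0.0461 + 0.3331 + 0.1498 + 0.3674 = 1.264 nats.

1.264 nats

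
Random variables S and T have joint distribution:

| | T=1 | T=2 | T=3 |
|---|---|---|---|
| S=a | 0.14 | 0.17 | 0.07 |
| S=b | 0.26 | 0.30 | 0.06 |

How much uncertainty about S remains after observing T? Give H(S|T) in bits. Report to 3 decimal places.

0.947 bits

Marginals: p(S) = (0.3800, 0.6200), p(T) = (0.4000, 0.4700, 0.1300).
H(S|T) = Σ p(T) · H(S|T=·).
  T=1: p=0.4000, H(S|T=1) = 0.9341
  T=2: p=0.4700, H(S|T=2) = 0.9441
  T=3: p=0.1300, H(S|T=3) = 0.9957
Weighted sum = 0.947 bits.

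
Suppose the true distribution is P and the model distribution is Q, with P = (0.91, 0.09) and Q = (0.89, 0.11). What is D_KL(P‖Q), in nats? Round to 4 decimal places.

0.0022 nats

D(P‖Q) = Σ p·ln(p/q).
  0.91·ln(0.91/0.89) = 0.02022
  0.09·ln(0.09/0.11) = -0.01806
D(P‖Q) = 0.0022 nats.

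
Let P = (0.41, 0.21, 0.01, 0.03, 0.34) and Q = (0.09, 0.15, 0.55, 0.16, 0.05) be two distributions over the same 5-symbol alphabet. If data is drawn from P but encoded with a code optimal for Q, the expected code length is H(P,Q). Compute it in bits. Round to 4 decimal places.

3.5565 bits

H(P,Q) = −Σ p·log₂ q.
  −0.41·log₂(0.09) = 1.42431
  −0.21·log₂(0.15) = 0.57476
  −0.01·log₂(0.55) = 0.00862
  −0.03·log₂(0.16) = 0.07932
  −0.34·log₂(0.05) = 1.46946
H(P,Q) = 3.5565 bits.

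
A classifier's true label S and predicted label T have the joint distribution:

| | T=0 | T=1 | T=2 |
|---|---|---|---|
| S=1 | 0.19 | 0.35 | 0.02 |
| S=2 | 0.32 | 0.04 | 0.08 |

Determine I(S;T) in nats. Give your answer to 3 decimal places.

0.170 nats

Marginals: p(S) = (0.5600, 0.4400), p(T) = (0.5100, 0.3900, 0.1000).
I(S;T) = Σ p(x,y)·ln[p(x,y)/(p(x)p(y))].
  (1,0): 0.19·ln(0.6653) = -0.0774
  (1,1): 0.35·ln(1.6026) = 0.1651
  (1,2): 0.02·ln(0.3571) = -0.0206
  (2,0): 0.32·ln(1.4260) = 0.1136
  (2,1): 0.04·ln(0.2331) = -0.0583
  (2,2): 0.08·ln(1.8182) = 0.0478
Sum = 0.170 nats.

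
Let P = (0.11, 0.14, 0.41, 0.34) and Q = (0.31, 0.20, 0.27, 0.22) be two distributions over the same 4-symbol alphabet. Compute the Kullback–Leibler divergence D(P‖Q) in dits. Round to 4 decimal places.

0.0675 dits

D(P‖Q) = Σ p·log₁₀(p/q).
  0.11·log₁₀(0.11/0.31) = -0.04950
  0.14·log₁₀(0.14/0.20) = -0.02169
  0.41·log₁₀(0.41/0.27) = 0.07438
  0.34·log₁₀(0.34/0.22) = 0.06428
D(P‖Q) = 0.0675 dits.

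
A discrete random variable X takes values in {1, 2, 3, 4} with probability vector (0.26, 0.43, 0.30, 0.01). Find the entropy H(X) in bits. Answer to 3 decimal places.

H(X) = −Σ p·log₂ p.
  −(0.26)·log₂(0.26) = 0.5053
  −(0.43)·log₂(0.43) = 0.5236
  −(0.30)·log₂(0.30) = 0.5211
  −(0.01)·log₂(0.01) = 0.0664
Sum: 0.5053 + 0.5236 + 0.5211 + 0.0664 = 1.616 bits.

1.616 bits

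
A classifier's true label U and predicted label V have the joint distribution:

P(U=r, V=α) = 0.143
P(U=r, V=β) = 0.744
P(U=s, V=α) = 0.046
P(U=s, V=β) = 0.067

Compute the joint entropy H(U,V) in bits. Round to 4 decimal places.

H(U,V) = −Σ p(x,y)·log₂ p(x,y) over all 4 cells.
  cell (r,α): −0.143·log₂0.143 = 0.40125
  cell (r,β): −0.744·log₂0.744 = 0.31741
  cell (s,α): −0.046·log₂0.046 = 0.20434
  cell (s,β): −0.067·log₂0.067 = 0.26128
Sum = 1.1843 bits.

1.1843 bits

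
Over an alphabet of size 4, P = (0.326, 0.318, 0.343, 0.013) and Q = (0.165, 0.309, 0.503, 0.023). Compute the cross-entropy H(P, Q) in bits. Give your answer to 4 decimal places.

H(P,Q) = −Σ p·log₂ q.
  −0.326·log₂(0.165) = 0.84742
  −0.318·log₂(0.309) = 0.53879
  −0.343·log₂(0.503) = 0.34004
  −0.013·log₂(0.023) = 0.07075
H(P,Q) = 1.7970 bits.

1.7970 bits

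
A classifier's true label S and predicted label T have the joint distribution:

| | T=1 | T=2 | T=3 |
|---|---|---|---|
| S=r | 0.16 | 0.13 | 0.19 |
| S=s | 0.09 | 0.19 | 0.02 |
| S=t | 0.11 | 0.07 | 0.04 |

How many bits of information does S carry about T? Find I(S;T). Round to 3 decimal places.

0.124 bits

Marginals: p(S) = (0.4800, 0.3000, 0.2200), p(T) = (0.3600, 0.3900, 0.2500).
I(S;T) = H(S) + H(T) − H(S,T).
H(S) = 1.5099, H(T) = 1.5604, H(S,T) = 2.9462.
I(S;T) = 1.5099 + 1.5604 − 2.9462 = 0.124 bits.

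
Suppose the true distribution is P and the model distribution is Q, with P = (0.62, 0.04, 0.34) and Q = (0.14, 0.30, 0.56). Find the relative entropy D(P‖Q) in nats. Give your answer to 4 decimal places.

D(P‖Q) = Σ p·ln(p/q).
  0.62·ln(0.62/0.14) = 0.92261
  0.04·ln(0.04/0.30) = -0.08060
  0.34·ln(0.34/0.56) = -0.16966
D(P‖Q) = 0.6724 nats.

0.6724 nats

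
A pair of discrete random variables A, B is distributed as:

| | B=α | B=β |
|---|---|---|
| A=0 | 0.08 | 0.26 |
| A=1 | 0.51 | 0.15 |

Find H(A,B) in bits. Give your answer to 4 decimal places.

1.7028 bits

H(A,B) = −Σ p(x,y)·log₂ p(x,y) over all 4 cells.
  cell (0,α): −0.08·log₂0.08 = 0.29151
  cell (0,β): −0.26·log₂0.26 = 0.50529
  cell (1,α): −0.51·log₂0.51 = 0.49543
  cell (1,β): −0.15·log₂0.15 = 0.41054
Sum = 1.7028 bits.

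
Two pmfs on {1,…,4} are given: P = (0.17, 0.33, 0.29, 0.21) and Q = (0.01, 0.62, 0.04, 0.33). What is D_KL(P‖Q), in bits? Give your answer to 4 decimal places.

1.0865 bits

D(P‖Q) = Σ p·log₂(p/q).
  0.17·log₂(0.17/0.01) = 0.69487
  0.33·log₂(0.33/0.62) = -0.30023
  0.29·log₂(0.29/0.04) = 0.82881
  0.21·log₂(0.21/0.33) = -0.13694
D(P‖Q) = 1.0865 bits.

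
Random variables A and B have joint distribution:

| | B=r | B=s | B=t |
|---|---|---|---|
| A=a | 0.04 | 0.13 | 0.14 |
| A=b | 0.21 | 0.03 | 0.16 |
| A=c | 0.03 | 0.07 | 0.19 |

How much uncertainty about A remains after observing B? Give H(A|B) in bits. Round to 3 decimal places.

1.382 bits

Marginals: p(A) = (0.3100, 0.4000, 0.2900), p(B) = (0.2800, 0.2300, 0.4900).
H(A|B) = Σ p(B) · H(A|B=·).
  B=r: p=0.2800, H(A|B=r) = 1.0576
  B=s: p=0.2300, H(A|B=s) = 1.3709
  B=t: p=0.4900, H(A|B=t) = 1.5736
Weighted sum = 1.382 bits.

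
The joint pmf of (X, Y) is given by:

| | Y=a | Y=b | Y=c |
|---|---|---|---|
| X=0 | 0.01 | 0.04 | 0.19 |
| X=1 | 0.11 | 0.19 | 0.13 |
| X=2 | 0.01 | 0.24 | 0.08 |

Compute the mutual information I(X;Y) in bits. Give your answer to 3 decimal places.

0.221 bits

Marginals: p(X) = (0.2400, 0.4300, 0.3300), p(Y) = (0.1300, 0.4700, 0.4000).
I(X;Y) = H(X) + H(Y) − H(X,Y).
H(X) = 1.5455, H(Y) = 1.4234, H(X,Y) = 2.7477.
I(X;Y) = 1.5455 + 1.4234 − 2.7477 = 0.221 bits.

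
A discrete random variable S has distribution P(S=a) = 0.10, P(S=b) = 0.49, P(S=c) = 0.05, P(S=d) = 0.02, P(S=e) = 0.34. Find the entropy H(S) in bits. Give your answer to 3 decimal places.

H(S) = −Σ p·log₂ p.
  −(0.10)·log₂(0.10) = 0.3322
  −(0.49)·log₂(0.49) = 0.5043
  −(0.05)·log₂(0.05) = 0.2161
  −(0.02)·log₂(0.02) = 0.1129
  −(0.34)·log₂(0.34) = 0.5292
Sum: 0.3322 + 0.5043 + 0.2161 + 0.1129 + 0.5292 = 1.695 bits.

1.695 bits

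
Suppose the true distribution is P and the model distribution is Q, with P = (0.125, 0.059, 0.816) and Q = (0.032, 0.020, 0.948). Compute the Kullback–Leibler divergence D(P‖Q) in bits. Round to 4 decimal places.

D(P‖Q) = Σ p·log₂(p/q).
  0.125·log₂(0.125/0.032) = 0.24572
  0.059·log₂(0.059/0.020) = 0.09208
  0.816·log₂(0.816/0.948) = -0.17652
D(P‖Q) = 0.1613 bits.

0.1613 bits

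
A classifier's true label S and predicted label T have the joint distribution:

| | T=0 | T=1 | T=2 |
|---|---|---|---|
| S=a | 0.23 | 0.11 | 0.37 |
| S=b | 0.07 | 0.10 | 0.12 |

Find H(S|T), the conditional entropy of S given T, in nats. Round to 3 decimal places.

Chain rule: H(S|T) = H(S,T) − H(T).
Marginals: p(S) = (0.7100, 0.2900), p(T) = (0.3000, 0.2100, 0.4900).
H(S,T) = 1.6195 nats; H(T) = 1.0385 nats.
H(S|T) = 1.6195 − 1.0385 = 0.581 nats.

0.581 nats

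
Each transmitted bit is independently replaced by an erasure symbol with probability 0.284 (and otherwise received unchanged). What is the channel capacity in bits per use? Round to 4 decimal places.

0.7160 bits

Binary erasure channel: capacity C = 1 − ε.
C = 1 − 0.284 = 0.7160 bits per channel use.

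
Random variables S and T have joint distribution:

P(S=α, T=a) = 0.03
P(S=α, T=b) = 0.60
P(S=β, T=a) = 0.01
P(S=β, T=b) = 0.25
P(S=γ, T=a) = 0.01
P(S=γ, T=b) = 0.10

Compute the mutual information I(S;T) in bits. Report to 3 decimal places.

0.003 bits

Marginals: p(S) = (0.6300, 0.2600, 0.1100), p(T) = (0.0500, 0.9500).
I(S;T) = Σ p(x,y)·log₂[p(x,y)/(p(x)p(y))].
  (α,a): 0.03·log₂(0.9524) = -0.0021
  (α,b): 0.60·log₂(1.0025) = 0.0022
  (β,a): 0.01·log₂(0.7692) = -0.0038
  (β,b): 0.25·log₂(1.0121) = 0.0044
  (γ,a): 0.01·log₂(1.8182) = 0.0086
  (γ,b): 0.10·log₂(0.9569) = -0.0064
Sum = 0.003 bits.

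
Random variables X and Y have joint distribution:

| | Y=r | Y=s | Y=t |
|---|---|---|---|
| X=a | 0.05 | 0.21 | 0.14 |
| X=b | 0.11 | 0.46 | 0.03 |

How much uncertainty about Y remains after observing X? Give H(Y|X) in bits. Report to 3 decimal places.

1.132 bits

Marginals: p(X) = (0.4000, 0.6000), p(Y) = (0.1600, 0.6700, 0.1700).
H(Y|X) = Σ p(X) · H(Y|X=·).
  X=a: p=0.4000, H(Y|X=a) = 1.3931
  X=b: p=0.6000, H(Y|X=b) = 0.9587
Weighted sum = 1.132 bits.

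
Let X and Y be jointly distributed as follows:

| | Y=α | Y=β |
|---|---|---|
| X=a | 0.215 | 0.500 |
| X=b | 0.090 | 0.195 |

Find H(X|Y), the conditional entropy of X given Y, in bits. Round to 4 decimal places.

0.8620 bits

Chain rule: H(X|Y) = H(X,Y) − H(Y).
Marginals: p(X) = (0.7150, 0.2850), p(Y) = (0.3050, 0.6950).
H(X,Y) = 1.7493 bits; H(Y) = 0.8873 bits.
H(X|Y) = 1.7493 − 0.8873 = 0.8620 bits.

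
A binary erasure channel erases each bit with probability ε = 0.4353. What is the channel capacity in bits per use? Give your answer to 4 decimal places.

0.5647 bits

Binary erasure channel: capacity C = 1 − ε.
C = 1 − 0.4353 = 0.5647 bits per channel use.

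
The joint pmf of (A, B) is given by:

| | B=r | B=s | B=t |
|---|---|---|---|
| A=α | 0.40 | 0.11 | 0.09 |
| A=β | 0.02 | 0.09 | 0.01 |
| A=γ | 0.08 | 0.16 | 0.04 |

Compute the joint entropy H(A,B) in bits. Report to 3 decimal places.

2.584 bits

H(A,B) = −Σ p(x,y)·log₂ p(x,y) over all 9 cells.
  cell (α,r): −0.40·log₂0.40 = 0.5288
  cell (α,s): −0.11·log₂0.11 = 0.3503
  cell (α,t): −0.09·log₂0.09 = 0.3127
  cell (β,r): −0.02·log₂0.02 = 0.1129
  cell (β,s): −0.09·log₂0.09 = 0.3127
  cell (β,t): −0.01·log₂0.01 = 0.0664
  cell (γ,r): −0.08·log₂0.08 = 0.2915
  cell (γ,s): −0.16·log₂0.16 = 0.4230
  cell (γ,t): −0.04·log₂0.04 = 0.1858
Sum = 2.584 bits.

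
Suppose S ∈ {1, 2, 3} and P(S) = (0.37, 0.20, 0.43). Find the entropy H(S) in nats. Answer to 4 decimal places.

H(S) = −Σ p·ln p.
  −(0.37)·ln(0.37) = 0.36787
  −(0.20)·ln(0.20) = 0.32189
  −(0.43)·ln(0.43) = 0.36291
Sum: 0.36787 + 0.32189 + 0.36291 = 1.0527 nats.

1.0527 nats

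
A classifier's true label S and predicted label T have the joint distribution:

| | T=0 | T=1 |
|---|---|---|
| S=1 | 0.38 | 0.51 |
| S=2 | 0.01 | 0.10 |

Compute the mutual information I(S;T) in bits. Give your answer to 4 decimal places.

Marginals: p(S) = (0.8900, 0.1100), p(T) = (0.3900, 0.6100).
I(S;T) = H(S) + H(T) − H(S,T).
H(S) = 0.4999, H(T) = 0.9648, H(S,T) = 1.4245.
I(S;T) = 0.4999 + 0.9648 − 1.4245 = 0.0402 bits.

0.0402 bits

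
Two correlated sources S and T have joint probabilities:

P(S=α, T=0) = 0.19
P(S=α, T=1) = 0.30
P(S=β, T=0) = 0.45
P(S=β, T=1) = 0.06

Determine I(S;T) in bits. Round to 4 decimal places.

Marginals: p(S) = (0.4900, 0.5100), p(T) = (0.6400, 0.3600).
I(S;T) = H(S) + H(T) − H(S,T).
H(S) = 0.9997, H(T) = 0.9427, H(S,T) = 1.7383.
I(S;T) = 0.9997 + 0.9427 − 1.7383 = 0.2041 bits.

0.2041 bits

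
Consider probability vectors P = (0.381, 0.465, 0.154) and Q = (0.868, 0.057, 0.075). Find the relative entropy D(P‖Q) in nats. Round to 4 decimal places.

0.7731 nats

D(P‖Q) = Σ p·ln(p/q).
  0.381·ln(0.381/0.868) = -0.31371
  0.465·ln(0.465/0.057) = 0.97603
  0.154·ln(0.154/0.075) = 0.11080
D(P‖Q) = 0.7731 nats.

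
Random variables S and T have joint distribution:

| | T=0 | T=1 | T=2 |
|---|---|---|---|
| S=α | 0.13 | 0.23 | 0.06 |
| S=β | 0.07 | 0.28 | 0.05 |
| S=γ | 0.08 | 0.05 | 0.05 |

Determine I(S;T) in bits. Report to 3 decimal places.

Marginals: p(S) = (0.4200, 0.4000, 0.1800), p(T) = (0.2800, 0.5600, 0.1600).
I(S;T) = H(S) + H(T) − H(S,T).
H(S) = 1.4997, H(T) = 1.4057, H(S,T) = 2.8364.
I(S;T) = 1.4997 + 1.4057 − 2.8364 = 0.069 bits.

0.069 bits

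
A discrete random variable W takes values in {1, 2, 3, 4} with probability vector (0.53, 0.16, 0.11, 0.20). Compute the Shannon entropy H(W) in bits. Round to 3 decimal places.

H(W) = −Σ p·log₂ p.
  −(0.53)·log₂(0.53) = 0.4854
  −(0.16)·log₂(0.16) = 0.4230
  −(0.11)·log₂(0.11) = 0.3503
  −(0.20)·log₂(0.20) = 0.4644
Sum: 0.4854 + 0.4230 + 0.3503 + 0.4644 = 1.723 bits.

1.723 bits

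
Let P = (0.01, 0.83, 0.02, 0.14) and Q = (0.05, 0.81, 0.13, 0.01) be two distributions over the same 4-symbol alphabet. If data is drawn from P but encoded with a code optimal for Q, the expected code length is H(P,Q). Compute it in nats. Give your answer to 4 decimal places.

0.8904 nats

H(P,Q) = −Σ p·ln q.
  −0.01·ln(0.05) = 0.02996
  −0.83·ln(0.81) = 0.17490
  −0.02·ln(0.13) = 0.04080
  −0.14·ln(0.01) = 0.64472
H(P,Q) = 0.8904 nats.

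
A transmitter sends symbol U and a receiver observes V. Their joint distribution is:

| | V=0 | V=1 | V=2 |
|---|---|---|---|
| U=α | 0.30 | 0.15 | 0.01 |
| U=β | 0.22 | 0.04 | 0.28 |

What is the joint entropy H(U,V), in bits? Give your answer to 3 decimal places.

2.179 bits

H(U,V) = −Σ p(x,y)·log₂ p(x,y) over all 6 cells.
  cell (α,0): −0.30·log₂0.30 = 0.5211
  cell (α,1): −0.15·log₂0.15 = 0.4105
  cell (α,2): −0.01·log₂0.01 = 0.0664
  cell (β,0): −0.22·log₂0.22 = 0.4806
  cell (β,1): −0.04·log₂0.04 = 0.1858
  cell (β,2): −0.28·log₂0.28 = 0.5142
Sum = 2.179 bits.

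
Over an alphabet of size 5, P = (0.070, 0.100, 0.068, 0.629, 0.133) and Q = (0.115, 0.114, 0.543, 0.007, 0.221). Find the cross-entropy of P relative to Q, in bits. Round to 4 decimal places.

H(P,Q) = −Σ p·log₂ q.
  −0.070·log₂(0.115) = 0.21842
  −0.100·log₂(0.114) = 0.31329
  −0.068·log₂(0.543) = 0.05991
  −0.629·log₂(0.007) = 4.50265
  −0.133·log₂(0.221) = 0.28966
H(P,Q) = 5.3839 bits.

5.3839 bits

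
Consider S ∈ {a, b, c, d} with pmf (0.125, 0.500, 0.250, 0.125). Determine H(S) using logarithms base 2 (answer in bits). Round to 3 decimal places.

H(S) = −Σ p·log₂ p.
  −(0.125)·log₂(0.125) = 0.3750
  −(0.500)·log₂(0.500) = 0.5000
  −(0.250)·log₂(0.250) = 0.5000
  −(0.125)·log₂(0.125) = 0.3750
Sum: 0.3750 + 0.5000 + 0.5000 + 0.3750 = 1.750 bits.

1.750 bits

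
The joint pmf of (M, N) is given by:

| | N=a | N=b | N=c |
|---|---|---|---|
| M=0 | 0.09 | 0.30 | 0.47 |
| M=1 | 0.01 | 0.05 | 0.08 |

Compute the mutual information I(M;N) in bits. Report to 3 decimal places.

Marginals: p(M) = (0.8600, 0.1400), p(N) = (0.1000, 0.3500, 0.5500).
I(M;N) = H(M) + H(N) − H(M,N).
H(M) = 0.5842, H(N) = 1.3367, H(M,N) = 1.9197.
I(M;N) = 0.5842 + 1.3367 − 1.9197 = 0.001 bits.

0.001 bits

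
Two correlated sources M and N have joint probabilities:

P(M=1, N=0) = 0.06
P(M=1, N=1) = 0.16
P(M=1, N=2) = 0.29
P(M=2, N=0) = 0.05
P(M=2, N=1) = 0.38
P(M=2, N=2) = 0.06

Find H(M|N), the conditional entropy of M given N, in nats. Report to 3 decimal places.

0.564 nats

Chain rule: H(M|N) = H(M,N) − H(N).
Marginals: p(M) = (0.5100, 0.4900), p(N) = (0.1100, 0.5400, 0.3500).
H(M,N) = 1.5073 nats; H(N) = 0.9430 nats.
H(M|N) = 1.5073 − 0.9430 = 0.564 nats.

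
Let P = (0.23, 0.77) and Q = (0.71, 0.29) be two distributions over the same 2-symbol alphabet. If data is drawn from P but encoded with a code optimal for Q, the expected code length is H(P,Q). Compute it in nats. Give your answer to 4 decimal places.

1.0319 nats

H(P,Q) = −Σ p·ln q.
  −0.23·ln(0.71) = 0.07877
  −0.77·ln(0.29) = 0.95316
H(P,Q) = 1.0319 nats.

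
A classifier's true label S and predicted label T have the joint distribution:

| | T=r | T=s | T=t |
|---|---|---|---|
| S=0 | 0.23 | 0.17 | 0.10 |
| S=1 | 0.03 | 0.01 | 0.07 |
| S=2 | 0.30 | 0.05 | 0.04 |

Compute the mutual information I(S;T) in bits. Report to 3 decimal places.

Marginals: p(S) = (0.5000, 0.1100, 0.3900), p(T) = (0.5600, 0.2300, 0.2100).
I(S;T) = H(S) + H(T) − H(S,T).
H(S) = 1.3801, H(T) = 1.4289, H(S,T) = 2.6641.
I(S;T) = 1.3801 + 1.4289 − 2.6641 = 0.145 bits.

0.145 bits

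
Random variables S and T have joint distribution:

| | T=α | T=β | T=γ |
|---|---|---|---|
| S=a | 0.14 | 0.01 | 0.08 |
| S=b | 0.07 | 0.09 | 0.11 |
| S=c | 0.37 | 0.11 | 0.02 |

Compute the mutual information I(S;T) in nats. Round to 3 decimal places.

0.152 nats

Marginals: p(S) = (0.2300, 0.2700, 0.5000), p(T) = (0.5800, 0.2100, 0.2100).
I(S;T) = H(S) + H(T) − H(S,T).
H(S) = 1.0381, H(T) = 0.9714, H(S,T) = 1.8579.
I(S;T) = 1.0381 + 0.9714 − 1.8579 = 0.152 nats.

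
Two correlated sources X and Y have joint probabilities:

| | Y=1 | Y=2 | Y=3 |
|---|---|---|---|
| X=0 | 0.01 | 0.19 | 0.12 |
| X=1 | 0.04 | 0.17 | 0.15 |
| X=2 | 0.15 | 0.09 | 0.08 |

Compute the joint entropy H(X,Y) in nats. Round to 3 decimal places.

H(X,Y) = −Σ p(x,y)·ln p(x,y) over all 9 cells.
  cell (0,1): −0.01·ln0.01 = 0.0461
  cell (0,2): −0.19·ln0.19 = 0.3155
  cell (0,3): −0.12·ln0.12 = 0.2544
  cell (1,1): −0.04·ln0.04 = 0.1288
  cell (1,2): −0.17·ln0.17 = 0.3012
  cell (1,3): −0.15·ln0.15 = 0.2846
  cell (2,1): −0.15·ln0.15 = 0.2846
  cell (2,2): −0.09·ln0.09 = 0.2167
  cell (2,3): −0.08·ln0.08 = 0.2021
Sum = 2.034 nats.

2.034 nats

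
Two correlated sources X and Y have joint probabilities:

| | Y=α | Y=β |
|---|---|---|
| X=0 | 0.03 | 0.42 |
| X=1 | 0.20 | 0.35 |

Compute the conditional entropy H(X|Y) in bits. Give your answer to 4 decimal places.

0.8939 bits

Marginals: p(X) = (0.4500, 0.5500), p(Y) = (0.2300, 0.7700).
H(X|Y) = Σ p(Y) · H(X|Y=·).
  Y=α: p=0.2300, H(X|Y=α) = 0.5586
  Y=β: p=0.7700, H(X|Y=β) = 0.9940
Weighted sum = 0.8939 bits.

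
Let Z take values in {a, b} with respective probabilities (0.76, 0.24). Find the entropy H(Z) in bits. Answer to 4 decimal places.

0.7950 bits

H(Z) = −Σ p·log₂ p.
  −(0.76)·log₂(0.76) = 0.30091
  −(0.24)·log₂(0.24) = 0.49413
Sum: 0.30091 + 0.49413 = 0.7950 bits.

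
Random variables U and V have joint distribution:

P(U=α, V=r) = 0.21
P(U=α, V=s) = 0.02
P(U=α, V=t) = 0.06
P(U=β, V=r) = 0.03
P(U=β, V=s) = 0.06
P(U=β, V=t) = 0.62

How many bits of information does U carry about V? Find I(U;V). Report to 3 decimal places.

Marginals: p(U) = (0.2900, 0.7100), p(V) = (0.2400, 0.0800, 0.6800).
I(U;V) = H(U) + H(V) − H(U,V).
H(U) = 0.8687, H(V) = 1.1640, H(U,V) = 1.6521.
I(U;V) = 0.8687 + 1.1640 − 1.6521 = 0.381 bits.

0.381 bits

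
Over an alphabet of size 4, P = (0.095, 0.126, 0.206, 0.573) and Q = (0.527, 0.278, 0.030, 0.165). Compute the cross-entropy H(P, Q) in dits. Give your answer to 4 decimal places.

H(P,Q) = −Σ p·log₁₀ q.
  −0.095·log₁₀(0.527) = 0.02643
  −0.126·log₁₀(0.278) = 0.07005
  −0.206·log₁₀(0.030) = 0.31371
  −0.573·log₁₀(0.165) = 0.44838
H(P,Q) = 0.8586 dits.

0.8586 dits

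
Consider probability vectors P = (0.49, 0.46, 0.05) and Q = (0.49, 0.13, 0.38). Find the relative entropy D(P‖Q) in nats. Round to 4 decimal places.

D(P‖Q) = Σ p·ln(p/q).
  0.49·ln(0.49/0.49) = 0.00000
  0.46·ln(0.46/0.13) = 0.58130
  0.05·ln(0.05/0.38) = -0.10141
D(P‖Q) = 0.4799 nats.

0.4799 nats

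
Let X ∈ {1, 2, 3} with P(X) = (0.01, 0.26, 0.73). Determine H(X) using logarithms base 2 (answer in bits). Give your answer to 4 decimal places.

0.9032 bits

H(X) = −Σ p·log₂ p.
  −(0.01)·log₂(0.01) = 0.06644
  −(0.26)·log₂(0.26) = 0.50529
  −(0.73)·log₂(0.73) = 0.33144
Sum: 0.06644 + 0.50529 + 0.33144 = 0.9032 bits.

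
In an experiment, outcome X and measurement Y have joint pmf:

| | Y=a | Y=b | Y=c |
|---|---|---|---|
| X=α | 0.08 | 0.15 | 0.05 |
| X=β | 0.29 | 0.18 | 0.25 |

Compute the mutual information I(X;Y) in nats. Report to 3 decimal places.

0.037 nats

Marginals: p(X) = (0.2800, 0.7200), p(Y) = (0.3700, 0.3300, 0.3000).
I(X;Y) = Σ p(x,y)·ln[p(x,y)/(p(x)p(y))].
  (α,a): 0.08·ln(0.7722) = -0.0207
  (α,b): 0.15·ln(1.6234) = 0.0727
  (α,c): 0.05·ln(0.5952) = -0.0259
  (β,a): 0.29·ln(1.0886) = 0.0246
  (β,b): 0.18·ln(0.7576) = -0.0500
  (β,c): 0.25·ln(1.1574) = 0.0365
Sum = 0.037 nats.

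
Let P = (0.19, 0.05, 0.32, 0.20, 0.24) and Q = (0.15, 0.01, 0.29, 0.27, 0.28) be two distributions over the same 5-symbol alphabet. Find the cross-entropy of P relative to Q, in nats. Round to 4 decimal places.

1.5542 nats

H(P,Q) = −Σ p·ln q.
  −0.19·ln(0.15) = 0.36045
  −0.05·ln(0.01) = 0.23026
  −0.32·ln(0.29) = 0.39612
  −0.20·ln(0.27) = 0.26187
  −0.24·ln(0.28) = 0.30551
H(P,Q) = 1.5542 nats.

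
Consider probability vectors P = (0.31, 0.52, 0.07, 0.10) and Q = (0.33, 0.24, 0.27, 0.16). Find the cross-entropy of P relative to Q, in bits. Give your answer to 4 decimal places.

H(P,Q) = −Σ p·log₂ q.
  −0.31·log₂(0.33) = 0.49583
  −0.52·log₂(0.24) = 1.07062
  −0.07·log₂(0.27) = 0.13223
  −0.10·log₂(0.16) = 0.26439
H(P,Q) = 1.9631 bits.

1.9631 bits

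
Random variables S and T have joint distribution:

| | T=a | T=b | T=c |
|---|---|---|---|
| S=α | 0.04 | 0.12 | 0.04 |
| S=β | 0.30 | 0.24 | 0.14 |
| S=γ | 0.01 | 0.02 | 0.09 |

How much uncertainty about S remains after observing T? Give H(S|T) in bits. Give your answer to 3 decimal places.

1.072 bits

Chain rule: H(S|T) = H(S,T) − H(T).
Marginals: p(S) = (0.2000, 0.6800, 0.1200), p(T) = (0.3500, 0.3800, 0.2700).
H(S,T) = 2.6429 bits; H(T) = 1.5706 bits.
H(S|T) = 2.6429 − 1.5706 = 1.072 bits.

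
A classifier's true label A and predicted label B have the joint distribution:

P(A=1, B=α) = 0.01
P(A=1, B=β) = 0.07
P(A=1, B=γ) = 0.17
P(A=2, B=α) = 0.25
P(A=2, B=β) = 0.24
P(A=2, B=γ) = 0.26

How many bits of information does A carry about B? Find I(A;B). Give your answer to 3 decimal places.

0.095 bits

Marginals: p(A) = (0.2500, 0.7500), p(B) = (0.2600, 0.3100, 0.4300).
I(A;B) = Σ p(x,y)·log₂[p(x,y)/(p(x)p(y))].
  (1,α): 0.01·log₂(0.1538) = -0.0270
  (1,β): 0.07·log₂(0.9032) = -0.0103
  (1,γ): 0.17·log₂(1.5814) = 0.1124
  (2,α): 0.25·log₂(1.2821) = 0.0896
  (2,β): 0.24·log₂(1.0323) = 0.0110
  (2,γ): 0.26·log₂(0.8062) = -0.0808
Sum = 0.095 bits.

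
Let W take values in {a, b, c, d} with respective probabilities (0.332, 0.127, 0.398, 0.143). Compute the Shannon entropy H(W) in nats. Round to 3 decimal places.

H(W) = −Σ p·ln p.
  −(0.332)·ln(0.332) = 0.3661
  −(0.127)·ln(0.127) = 0.2621
  −(0.398)·ln(0.398) = 0.3667
  −(0.143)·ln(0.143) = 0.2781
Sum: 0.3661 + 0.2621 + 0.3667 + 0.2781 = 1.273 nats.

1.273 nats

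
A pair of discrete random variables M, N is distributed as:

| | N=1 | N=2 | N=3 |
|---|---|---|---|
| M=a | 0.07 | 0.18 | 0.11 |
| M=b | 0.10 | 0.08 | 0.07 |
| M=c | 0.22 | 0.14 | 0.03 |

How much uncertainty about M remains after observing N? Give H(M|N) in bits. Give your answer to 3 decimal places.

1.454 bits

Chain rule: H(M|N) = H(M,N) − H(N).
Marginals: p(M) = (0.3600, 0.2500, 0.3900), p(N) = (0.3900, 0.4000, 0.2100).
H(M,N) = 2.9859 bits; H(N) = 1.5314 bits.
H(M|N) = 2.9859 − 1.5314 = 1.454 bits.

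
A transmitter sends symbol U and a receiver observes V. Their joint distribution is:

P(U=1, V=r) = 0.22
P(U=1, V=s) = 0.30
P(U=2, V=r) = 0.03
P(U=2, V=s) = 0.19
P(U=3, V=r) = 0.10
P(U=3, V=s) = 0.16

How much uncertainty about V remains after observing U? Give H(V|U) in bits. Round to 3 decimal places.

Marginals: p(U) = (0.5200, 0.2200, 0.2600), p(V) = (0.3500, 0.6500).
H(V|U) = Σ p(U) · H(V|U=·).
  U=1: p=0.5200, H(V|U=1) = 0.9829
  U=2: p=0.2200, H(V|U=2) = 0.5746
  U=3: p=0.2600, H(V|U=3) = 0.9612
Weighted sum = 0.887 bits.

0.887 bits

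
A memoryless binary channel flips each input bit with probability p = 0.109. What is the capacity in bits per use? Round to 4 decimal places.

Binary symmetric channel: C = 1 − h₂(ε) where h₂ is the binary entropy function.
h₂(0.109) = −0.109·log₂0.109 − 0.891·log₂0.891 = 0.4969.
C = 1 − 0.4969 = 0.5031 bits per channel use.

0.5031 bits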